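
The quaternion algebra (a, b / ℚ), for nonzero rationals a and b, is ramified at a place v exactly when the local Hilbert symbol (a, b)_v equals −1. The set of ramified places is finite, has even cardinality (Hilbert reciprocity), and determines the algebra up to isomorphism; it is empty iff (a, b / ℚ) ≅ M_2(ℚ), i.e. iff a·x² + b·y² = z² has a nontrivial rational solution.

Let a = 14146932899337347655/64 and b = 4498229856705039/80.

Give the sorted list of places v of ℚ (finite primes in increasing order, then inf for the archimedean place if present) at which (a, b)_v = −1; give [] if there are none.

Mod squares: a ≡ 350455, b ≡ 762755. Check v ∈ {∞, 2, 3, 5, 7, 13, 17, 19, 31, 37}.
v=13: a=13^2·(≡9), b=13^2·(≡11) mod 13; (9|13)=+1, (11|13)=-1; (−1)^{2·2·6}·(+1)^2·(-1)^2 = +1.
v=3: a=3^2·(≡1), b=3^2·(≡2) mod 3; (1|3)=+1, (2|3)=-1; (−1)^{2·2·1}·(+1)^2·(-1)^2 = +1.
v=5: a=5^1·(≡4), b=5^-1·(≡4) mod 5; (4|5)=+1, (4|5)=+1; (−1)^{1·-1·2}·(+1)^-1·(+1)^1 = +1.
v=37: a=37^4·(≡1), b=37^3·(≡29) mod 37; (1|37)=+1, (29|37)=-1; (−1)^{4·3·18}·(+1)^3·(-1)^4 = +1.
v=∞: 350455 > 0 and 762755 > 0  ⇒  (a,b)_∞ = +1.
v=7: a=7^3·(≡1), b=7^3·(≡6) mod 7; (1|7)=+1, (6|7)=-1; (−1)^{3·3·3}·(+1)^3·(-1)^3 = +1.
v=31: a=31^1·(≡12), b=31^1·(≡6) mod 31; (12|31)=-1, (6|31)=-1; (−1)^{1·1·15}·(-1)^1·(-1)^1 = -1.
v=19: a=19^1·(≡2), b=19^1·(≡7) mod 19; (2|19)=-1, (7|19)=+1; (−1)^{1·1·9}·(-1)^1·(+1)^1 = +1.
v=2: v_2(a)=-6, v_2(b)=-4; units ≡ 7, 3 (mod 8); ε·ε+αω+βω = 1·1+-6·1+-4·0 ≡ 1  ⇒  (a,b)_2 = -1.
v=17: a=17^3·(≡11), b=17^2·(≡16) mod 17; (11|17)=-1, (16|17)=+1; (−1)^{3·2·8}·(-1)^2·(+1)^3 = +1.
Ram(350455, 762755) = {2, 31}; no ℚ_2-point on the conic.

[2, 31]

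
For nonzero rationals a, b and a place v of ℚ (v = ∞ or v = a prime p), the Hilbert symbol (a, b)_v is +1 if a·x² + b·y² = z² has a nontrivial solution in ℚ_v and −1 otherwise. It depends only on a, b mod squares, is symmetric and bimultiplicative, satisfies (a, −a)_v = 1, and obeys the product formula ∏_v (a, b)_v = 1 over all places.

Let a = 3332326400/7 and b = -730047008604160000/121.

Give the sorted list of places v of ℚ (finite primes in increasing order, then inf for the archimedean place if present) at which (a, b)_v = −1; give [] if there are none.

[13, 31]

(a, b) ≡ (911183, -19) mod (ℚ^×)²; places V = {2, 5, 7, 11, 13, 17, 19, 31, ∞}.
(a,b)_∞: sgn(911183)=+, sgn(-19)=−, so +1.
(a,b)_2: α=10, β=20; u≡7, v≡5 (mod 8); ε(u)ε(v)=1·0, αω(v)=10·1, βω(u)=20·0; sum ≡ 0  ⇒  +1.
(a,b)_5: α=2, u≡3; β=4, v≡4 (mod 5); (3|5)=-1, (4|5)=+1; sign (−1)^0·-1^4·+1^2 = +1.
(a,b)_7: α=-1, u≡4; β=0, v≡1 (mod 7); (4|7)=+1, (1|7)=+1; sign (−1)^0·+1^0·+1^-1 = +1.
(a,b)_11: α=0, u≡1; β=-2, v≡5 (mod 11); (1|11)=+1, (5|11)=+1; sign (−1)^0·+1^-2·+1^0 = +1.
(a,b)_13: α=1, u≡5; β=2, v≡5 (mod 13); (5|13)=-1, (5|13)=-1; sign (−1)^0·-1^2·-1^1 = -1.
(a,b)_17: α=1, u≡15; β=0, v≡8 (mod 17); (15|17)=+1, (8|17)=+1; sign (−1)^0·+1^0·+1^1 = +1.
(a,b)_19: α=1, u≡11; β=3, v≡2 (mod 19); (11|19)=+1, (2|19)=-1; sign (−1)^1·+1^3·-1^1 = +1.
(a,b)_31: α=1, u≡19; β=2, v≡11 (mod 31); (19|31)=+1, (11|31)=-1; sign (−1)^0·+1^2·-1^1 = -1.
(911183, -19 / ℚ) ramifies at {13, 31}: a division algebra.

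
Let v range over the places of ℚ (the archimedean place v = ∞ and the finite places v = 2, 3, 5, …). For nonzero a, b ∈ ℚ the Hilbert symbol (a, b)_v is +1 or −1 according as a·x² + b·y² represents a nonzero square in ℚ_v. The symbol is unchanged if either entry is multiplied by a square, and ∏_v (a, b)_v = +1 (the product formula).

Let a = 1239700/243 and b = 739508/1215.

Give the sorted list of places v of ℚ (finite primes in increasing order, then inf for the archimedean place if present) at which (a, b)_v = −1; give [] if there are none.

(a, b) ≡ (759, 1155) mod (ℚ^×)²; places V = {2, 3, 5, 7, 11, 23, ∞}.
(a,b)_7: α=2, u≡6; β=5, v≡4 (mod 7); (6|7)=-1, (4|7)=+1; sign (−1)^0·-1^5·+1^2 = -1.
(a,b)_11: α=1, u≡5; β=1, v≡8 (mod 11); (5|11)=+1, (8|11)=-1; sign (−1)^1·+1^1·-1^1 = +1.
(a,b)_3: α=-5, u≡1; β=-5, v≡1 (mod 3); (1|3)=+1, (1|3)=+1; sign (−1)^1·+1^-5·+1^-5 = -1.
(a,b)_2: α=2, β=2; u≡7, v≡3 (mod 8); ε(u)ε(v)=1·1, αω(v)=2·1, βω(u)=2·0; sum ≡ 1  ⇒  -1.
(a,b)_∞: sgn(759)=+, sgn(1155)=+, so +1.
(a,b)_23: α=1, u≡15; β=0, v≡20 (mod 23); (15|23)=-1, (20|23)=-1; sign (−1)^0·-1^0·-1^1 = -1.
(a,b)_5: α=2, u≡1; β=-1, v≡1 (mod 5); (1|5)=+1, (1|5)=+1; sign (−1)^0·+1^-1·+1^2 = +1.
Ram(759, 1155) = {2, 3, 7, 23}; no ℚ_2-point on the conic.

[2, 3, 7, 23]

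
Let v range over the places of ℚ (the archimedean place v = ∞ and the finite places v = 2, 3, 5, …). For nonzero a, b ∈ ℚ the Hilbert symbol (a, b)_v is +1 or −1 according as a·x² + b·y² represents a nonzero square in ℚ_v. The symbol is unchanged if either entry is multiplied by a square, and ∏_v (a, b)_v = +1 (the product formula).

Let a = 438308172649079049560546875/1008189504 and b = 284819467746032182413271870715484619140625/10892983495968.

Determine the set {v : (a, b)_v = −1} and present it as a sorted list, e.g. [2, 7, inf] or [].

[2, 13]

(a, b) ≡ (187, 6578) mod (ℚ^×)²; places V = {2, 3, 5, 7, 11, 13, 17, 23, 31, ∞}.
(a,b)_7: α=-4, u≡6; β=-8, v≡3 (mod 7); (6|7)=-1, (3|7)=-1; sign (−1)^0·-1^-8·-1^-4 = +1.
(a,b)_2: α=-6, β=-5; u≡3, v≡1 (mod 8); ε(u)ε(v)=1·0, αω(v)=-6·0, βω(u)=-5·1; sum ≡ 1  ⇒  -1.
(a,b)_23: α=2, u≡4; β=5, v≡15 (mod 23); (4|23)=+1, (15|23)=-1; sign (−1)^0·+1^5·-1^2 = +1.
(a,b)_13: α=2, u≡8; β=3, v≡12 (mod 13); (8|13)=-1, (12|13)=+1; sign (−1)^0·-1^3·+1^2 = -1.
(a,b)_∞: sgn(187)=+, sgn(6578)=+, so +1.
(a,b)_5: α=12, u≡3; β=16, v≡2 (mod 5); (3|5)=-1, (2|5)=-1; sign (−1)^0·-1^16·-1^12 = +1.
(a,b)_3: α=-8, u≡1; β=-10, v≡2 (mod 3); (1|3)=+1, (2|3)=-1; sign (−1)^0·+1^-10·-1^-8 = +1.
(a,b)_31: α=6, u≡20; β=10, v≡29 (mod 31); (20|31)=+1, (29|31)=-1; sign (−1)^0·+1^10·-1^6 = +1.
(a,b)_11: α=3, u≡7; β=5, v≡9 (mod 11); (7|11)=-1, (9|11)=+1; sign (−1)^1·-1^5·+1^3 = +1.
(a,b)_17: α=1, u≡5; β=0, v≡4 (mod 17); (5|17)=-1, (4|17)=+1; sign (−1)^0·-1^0·+1^1 = +1.
|Ram(187, 6578)| = 2, even; anisotropic at {2, 13}.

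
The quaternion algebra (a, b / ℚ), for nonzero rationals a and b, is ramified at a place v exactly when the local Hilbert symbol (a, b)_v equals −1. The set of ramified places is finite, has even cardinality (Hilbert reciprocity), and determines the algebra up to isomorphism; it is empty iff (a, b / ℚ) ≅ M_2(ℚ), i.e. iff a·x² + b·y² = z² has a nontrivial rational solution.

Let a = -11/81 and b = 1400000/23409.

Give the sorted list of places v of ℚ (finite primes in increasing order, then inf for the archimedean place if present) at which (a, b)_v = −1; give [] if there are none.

(a, b) ≡ (-11, 35) mod (ℚ^×)²; places V = {2, 3, 5, 7, 11, 17, ∞}.
(a,b)_7: α=0, u≡6; β=1, v≡3 (mod 7); (6|7)=-1, (3|7)=-1; sign (−1)^0·-1^1·-1^0 = -1.
(a,b)_11: α=1, u≡8; β=0, v≡8 (mod 11); (8|11)=-1, (8|11)=-1; sign (−1)^0·-1^0·-1^1 = -1.
(a,b)_2: α=0, β=6; u≡5, v≡3 (mod 8); ε(u)ε(v)=0·1, αω(v)=0·1, βω(u)=6·1; sum ≡ 0  ⇒  +1.
(a,b)_∞: sgn(-11)=−, sgn(35)=+, so +1.
(a,b)_17: α=0, u≡7; β=-2, v≡13 (mod 17); (7|17)=-1, (13|17)=+1; sign (−1)^0·-1^-2·+1^0 = +1.
(a,b)_3: α=-4, u≡1; β=-4, v≡2 (mod 3); (1|3)=+1, (2|3)=-1; sign (−1)^0·+1^-4·-1^-4 = +1.
(a,b)_5: α=0, u≡4; β=5, v≡2 (mod 5); (4|5)=+1, (2|5)=-1; sign (−1)^0·+1^5·-1^0 = +1.
Ram(-11, 35) = {7, 11}; no ℚ_7-point on the conic.

[7, 11]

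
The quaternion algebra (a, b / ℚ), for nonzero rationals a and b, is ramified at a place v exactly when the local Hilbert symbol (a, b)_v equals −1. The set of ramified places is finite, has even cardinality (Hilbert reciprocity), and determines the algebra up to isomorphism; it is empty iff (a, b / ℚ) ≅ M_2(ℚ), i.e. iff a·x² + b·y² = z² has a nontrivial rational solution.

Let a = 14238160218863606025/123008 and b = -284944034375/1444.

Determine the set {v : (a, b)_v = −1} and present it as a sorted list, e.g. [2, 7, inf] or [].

[5, 7, 11, 13]

Mod squares: a ≡ 2002, b ≡ -455. Check v ∈ {∞, 2, 3, 5, 7, 11, 13, 19, 31, 47}.
v=47: a=47^2·(≡18), b=47^0·(≡19) mod 47; (18|47)=+1, (19|47)=-1; (−1)^{2·0·23}·(+1)^0·(-1)^2 = +1.
v=2: v_2(a)=-7, v_2(b)=-2; units ≡ 1, 1 (mod 8); ε·ε+αω+βω = 0·0+-7·0+-2·0 ≡ 0  ⇒  (a,b)_2 = +1.
v=31: a=31^-2·(≡18), b=31^0·(≡8) mod 31; (18|31)=+1, (8|31)=+1; (−1)^{-2·0·15}·(+1)^0·(+1)^-2 = +1.
v=11: a=11^3·(≡6), b=11^2·(≡2) mod 11; (6|11)=-1, (2|11)=-1; (−1)^{3·2·5}·(-1)^2·(-1)^3 = -1.
v=7: a=7^3·(≡6), b=7^3·(≡3) mod 7; (6|7)=-1, (3|7)=-1; (−1)^{3·3·3}·(-1)^3·(-1)^3 = -1.
v=5: a=5^2·(≡2), b=5^5·(≡1) mod 5; (2|5)=-1, (1|5)=+1; (−1)^{2·5·2}·(-1)^5·(+1)^2 = -1.
v=19: a=19^0·(≡1), b=19^-2·(≡1) mod 19; (1|19)=+1, (1|19)=+1; (−1)^{0·-2·9}·(+1)^-2·(+1)^0 = +1.
v=13: a=13^7·(≡2), b=13^3·(≡4) mod 13; (2|13)=-1, (4|13)=+1; (−1)^{7·3·6}·(-1)^3·(+1)^7 = -1.
v=∞: 2002 > 0 and -455 < 0  ⇒  (a,b)_∞ = +1.
v=3: a=3^2·(≡1), b=3^0·(≡1) mod 3; (1|3)=+1, (1|3)=+1; (−1)^{2·0·1}·(+1)^0·(+1)^2 = +1.
Ram(2002, -455) = {5, 7, 11, 13}; no ℚ_5-point on the conic.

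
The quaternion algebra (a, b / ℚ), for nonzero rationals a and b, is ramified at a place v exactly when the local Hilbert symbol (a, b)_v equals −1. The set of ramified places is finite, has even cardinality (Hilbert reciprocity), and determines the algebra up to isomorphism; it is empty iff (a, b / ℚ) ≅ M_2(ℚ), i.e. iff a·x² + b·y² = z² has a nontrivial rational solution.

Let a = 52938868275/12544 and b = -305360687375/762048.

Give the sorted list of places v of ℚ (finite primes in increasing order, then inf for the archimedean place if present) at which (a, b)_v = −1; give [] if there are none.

(a, b) ≡ (19, -285) mod (ℚ^×)²; places V = {2, 3, 5, 7, 17, 19, 23, 29, ∞}.
(a,b)_2: α=-8, β=-6; u≡3, v≡3 (mod 8); ε(u)ε(v)=1·1, αω(v)=-8·1, βω(u)=-6·1; sum ≡ 1  ⇒  -1.
(a,b)_19: α=1, u≡7; β=1, v≡6 (mod 19); (7|19)=+1, (6|19)=+1; sign (−1)^1·+1^1·+1^1 = -1.
(a,b)_5: α=2, u≡4; β=3, v≡2 (mod 5); (4|5)=+1, (2|5)=-1; sign (−1)^0·+1^3·-1^2 = +1.
(a,b)_7: α=-2, u≡5; β=-2, v≡1 (mod 7); (5|7)=-1, (1|7)=+1; sign (−1)^0·-1^-2·+1^-2 = +1.
(a,b)_29: α=0, u≡17; β=2, v≡16 (mod 29); (17|29)=-1, (16|29)=+1; sign (−1)^0·-1^2·+1^0 = +1.
(a,b)_∞: sgn(19)=+, sgn(-285)=−, so +1.
(a,b)_3: α=6, u≡1; β=-5, v≡1 (mod 3); (1|3)=+1, (1|3)=+1; sign (−1)^0·+1^-5·+1^6 = +1.
(a,b)_17: α=2, u≡15; β=2, v≡2 (mod 17); (15|17)=+1, (2|17)=+1; sign (−1)^0·+1^2·+1^2 = +1.
(a,b)_23: α=2, u≡17; β=2, v≡19 (mod 23); (17|23)=-1, (19|23)=-1; sign (−1)^0·-1^2·-1^2 = +1.
Ram(19, -285) = {2, 19}; no ℚ_2-point on the conic.

[2, 19]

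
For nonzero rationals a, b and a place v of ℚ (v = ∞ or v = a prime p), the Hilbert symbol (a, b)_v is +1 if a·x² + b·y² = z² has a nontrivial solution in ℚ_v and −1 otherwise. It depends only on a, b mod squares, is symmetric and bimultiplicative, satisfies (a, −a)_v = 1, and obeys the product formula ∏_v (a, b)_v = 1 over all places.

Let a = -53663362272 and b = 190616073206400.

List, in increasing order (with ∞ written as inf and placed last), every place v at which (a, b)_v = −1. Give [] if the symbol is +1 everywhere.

[2, 19, 23, 29]

(a, b) ≡ (-2622, 3306) mod (ℚ^×)²; places V = {2, 3, 5, 13, 19, 23, 29, ∞}.
(a,b)_5: α=0, u≡3; β=2, v≡1 (mod 5); (3|5)=-1, (1|5)=+1; sign (−1)^0·-1^2·+1^0 = +1.
(a,b)_29: α=2, u≡27; β=3, v≡14 (mod 29); (27|29)=-1, (14|29)=-1; sign (−1)^0·-1^3·-1^2 = -1.
(a,b)_∞: sgn(-2622)=−, sgn(3306)=+, so +1.
(a,b)_3: α=3, u≡2; β=5, v≡1 (mod 3); (2|3)=-1, (1|3)=+1; sign (−1)^1·-1^5·+1^3 = +1.
(a,b)_23: α=1, u≡3; β=2, v≡22 (mod 23); (3|23)=+1, (22|23)=-1; sign (−1)^0·+1^2·-1^1 = -1.
(a,b)_2: α=5, β=7; u≡1, v≡5 (mod 8); ε(u)ε(v)=0·0, αω(v)=5·1, βω(u)=7·0; sum ≡ 1  ⇒  -1.
(a,b)_13: α=2, u≡10; β=0, v≡10 (mod 13); (10|13)=+1, (10|13)=+1; sign (−1)^0·+1^0·+1^2 = +1.
(a,b)_19: α=1, u≡18; β=1, v≡12 (mod 19); (18|19)=-1, (12|19)=-1; sign (−1)^1·-1^1·-1^1 = -1.
|Ram(-2622, 3306)| = 4, even; anisotropic at {2, 19, 23, 29}.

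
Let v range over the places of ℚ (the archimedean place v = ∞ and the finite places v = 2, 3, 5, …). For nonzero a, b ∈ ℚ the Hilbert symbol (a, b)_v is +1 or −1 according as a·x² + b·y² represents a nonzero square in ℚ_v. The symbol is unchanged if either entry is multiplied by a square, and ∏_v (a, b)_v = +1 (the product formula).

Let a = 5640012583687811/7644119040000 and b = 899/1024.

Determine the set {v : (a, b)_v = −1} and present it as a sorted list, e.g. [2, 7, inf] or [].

(a, b) ≡ (6978477611, 899) mod (ℚ^×)²; places V = {2, 3, 5, 7, 17, 29, 31, 37, 41, 43, ∞}.
(a,b)_37: α=1, u≡11; β=0, v≡33 (mod 37); (11|37)=+1, (33|37)=+1; sign (−1)^0·+1^0·+1^1 = +1.
(a,b)_∞: sgn(6978477611)=+, sgn(899)=+, so +1.
(a,b)_5: α=-4, u≡4; β=0, v≡1 (mod 5); (4|5)=+1, (1|5)=+1; sign (−1)^0·+1^0·+1^-4 = +1.
(a,b)_2: α=-24, β=-10; u≡3, v≡3 (mod 8); ε(u)ε(v)=1·1, αω(v)=-24·1, βω(u)=-10·1; sum ≡ 1  ⇒  -1.
(a,b)_31: α=3, u≡7; β=1, v≡29 (mod 31); (7|31)=+1, (29|31)=-1; sign (−1)^1·+1^1·-1^3 = +1.
(a,b)_3: α=-6, u≡2; β=0, v≡2 (mod 3); (2|3)=-1, (2|3)=-1; sign (−1)^0·-1^0·-1^-6 = +1.
(a,b)_41: α=1, u≡17; β=0, v≡3 (mod 41); (17|41)=-1, (3|41)=-1; sign (−1)^0·-1^0·-1^1 = -1.
(a,b)_43: α=1, u≡19; β=0, v≡22 (mod 43); (19|43)=-1, (22|43)=-1; sign (−1)^0·-1^0·-1^1 = -1.
(a,b)_17: α=1, u≡3; β=0, v≡8 (mod 17); (3|17)=-1, (8|17)=+1; sign (−1)^0·-1^0·+1^1 = +1.
(a,b)_7: α=1, u≡3; β=0, v≡5 (mod 7); (3|7)=-1, (5|7)=-1; sign (−1)^0·-1^0·-1^1 = -1.
(a,b)_29: α=3, u≡2; β=1, v≡26 (mod 29); (2|29)=-1, (26|29)=-1; sign (−1)^0·-1^1·-1^3 = +1.
(6978477611, 899 / ℚ) ramifies at {2, 7, 41, 43}: a division algebra.

[2, 7, 41, 43]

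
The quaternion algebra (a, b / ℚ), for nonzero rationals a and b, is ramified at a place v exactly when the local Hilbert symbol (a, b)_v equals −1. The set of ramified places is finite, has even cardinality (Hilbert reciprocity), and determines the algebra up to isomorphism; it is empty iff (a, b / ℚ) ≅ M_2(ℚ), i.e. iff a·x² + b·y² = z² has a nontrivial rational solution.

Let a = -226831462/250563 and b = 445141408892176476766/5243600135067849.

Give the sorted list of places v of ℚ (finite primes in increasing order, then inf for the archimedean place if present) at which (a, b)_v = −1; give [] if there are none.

Mod squares: a ≡ -66, b ≡ 286. Check v ∈ {∞, 2, 3, 11, 13, 17, 19}.
v=17: a=17^-4·(≡16), b=17^-12·(≡7) mod 17; (16|17)=+1, (7|17)=-1; (−1)^{-4·-12·8}·(+1)^-12·(-1)^-4 = +1.
v=19: a=19^2·(≡14), b=19^4·(≡6) mod 19; (14|19)=-1, (6|19)=+1; (−1)^{2·4·9}·(-1)^4·(+1)^2 = +1.
v=2: v_2(a)=1, v_2(b)=1; units ≡ 7, 7 (mod 8); ε·ε+αω+βω = 1·1+1·0+1·0 ≡ 1  ⇒  (a,b)_2 = -1.
v=11: a=11^1·(≡4), b=11^5·(≡3) mod 11; (4|11)=+1, (3|11)=+1; (−1)^{1·5·5}·(+1)^5·(+1)^1 = -1.
v=3: a=3^-1·(≡2), b=3^-2·(≡1) mod 3; (2|3)=-1, (1|3)=+1; (−1)^{-1·-2·1}·(-1)^-2·(+1)^-1 = +1.
v=13: a=13^4·(≡1), b=13^9·(≡1) mod 13; (1|13)=+1, (1|13)=+1; (−1)^{4·9·6}·(+1)^9·(+1)^4 = +1.
v=∞: -66 < 0 and 286 > 0  ⇒  (a,b)_∞ = +1.
|Ram(-66, 286)| = 2, even; anisotropic at {2, 11}.

[2, 11]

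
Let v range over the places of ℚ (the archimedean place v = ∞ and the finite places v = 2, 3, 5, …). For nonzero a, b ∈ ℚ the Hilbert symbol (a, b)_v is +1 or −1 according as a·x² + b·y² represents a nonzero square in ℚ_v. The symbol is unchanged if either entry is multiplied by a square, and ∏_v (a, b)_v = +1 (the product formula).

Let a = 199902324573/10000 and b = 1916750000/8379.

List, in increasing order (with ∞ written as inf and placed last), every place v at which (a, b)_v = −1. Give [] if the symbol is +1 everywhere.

(a, b) ≡ (5596213, 145673) mod (ℚ^×)²; places V = {2, 3, 5, 7, 11, 17, 19, 31, 37, 41, ∞}.
(a,b)_19: α=0, u≡8; β=-1, v≡14 (mod 19); (8|19)=-1, (14|19)=-1; sign (−1)^0·-1^-1·-1^0 = -1.
(a,b)_3: α=6, u≡1; β=-2, v≡2 (mod 3); (1|3)=+1, (2|3)=-1; sign (−1)^0·+1^-2·-1^6 = +1.
(a,b)_2: α=-4, β=4; u≡5, v≡1 (mod 8); ε(u)ε(v)=0·0, αω(v)=-4·0, βω(u)=4·1; sum ≡ 0  ⇒  +1.
(a,b)_31: α=1, u≡5; β=0, v≡4 (mod 31); (5|31)=+1, (4|31)=+1; sign (−1)^0·+1^0·+1^1 = +1.
(a,b)_5: α=-4, u≡3; β=6, v≡3 (mod 5); (3|5)=-1, (3|5)=-1; sign (−1)^0·-1^6·-1^-4 = +1.
(a,b)_7: α=3, u≡6; β=-2, v≡6 (mod 7); (6|7)=-1, (6|7)=-1; sign (−1)^0·-1^-2·-1^3 = -1.
(a,b)_37: α=1, u≡11; β=0, v≡11 (mod 37); (11|37)=+1, (11|37)=+1; sign (−1)^0·+1^0·+1^1 = +1.
(a,b)_11: α=0, u≡6; β=1, v≡7 (mod 11); (6|11)=-1, (7|11)=-1; sign (−1)^0·-1^1·-1^0 = -1.
(a,b)_17: α=1, u≡1; β=1, v≡9 (mod 17); (1|17)=+1, (9|17)=+1; sign (−1)^0·+1^1·+1^1 = +1.
(a,b)_∞: sgn(5596213)=+, sgn(145673)=+, so +1.
(a,b)_41: α=1, u≡31; β=1, v≡38 (mod 41); (31|41)=+1, (38|41)=-1; sign (−1)^0·+1^1·-1^1 = -1.
Ram(5596213, 145673) = {7, 11, 19, 41}; no ℚ_7-point on the conic.

[7, 11, 19, 41]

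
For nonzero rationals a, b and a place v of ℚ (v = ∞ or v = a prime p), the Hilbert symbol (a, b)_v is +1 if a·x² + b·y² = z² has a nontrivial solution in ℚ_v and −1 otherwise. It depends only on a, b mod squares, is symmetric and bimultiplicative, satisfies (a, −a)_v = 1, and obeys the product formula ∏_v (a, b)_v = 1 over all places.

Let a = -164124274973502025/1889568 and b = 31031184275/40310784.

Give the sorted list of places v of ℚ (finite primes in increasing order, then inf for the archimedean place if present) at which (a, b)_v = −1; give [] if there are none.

[13, 23]

Mod squares: a ≡ -3458, b ≡ 18354. Check v ∈ {∞, 2, 3, 5, 7, 13, 19, 23}.
v=23: a=23^2·(≡7), b=23^1·(≡6) mod 23; (7|23)=-1, (6|23)=+1; (−1)^{2·1·11}·(-1)^1·(+1)^2 = -1.
v=7: a=7^7·(≡6), b=7^5·(≡4) mod 7; (6|7)=-1, (4|7)=+1; (−1)^{7·5·3}·(-1)^5·(+1)^7 = +1.
v=19: a=19^3·(≡8), b=19^1·(≡1) mod 19; (8|19)=-1, (1|19)=+1; (−1)^{3·1·9}·(-1)^1·(+1)^3 = +1.
v=∞: -3458 < 0 and 18354 > 0  ⇒  (a,b)_∞ = +1.
v=5: a=5^2·(≡3), b=5^2·(≡4) mod 5; (3|5)=-1, (4|5)=+1; (−1)^{2·2·2}·(-1)^2·(+1)^2 = +1.
v=3: a=3^-10·(≡1), b=3^-9·(≡1) mod 3; (1|3)=+1, (1|3)=+1; (−1)^{-10·-9·1}·(+1)^-9·(+1)^-10 = +1.
v=13: a=13^3·(≡11), b=13^2·(≡6) mod 13; (11|13)=-1, (6|13)=-1; (−1)^{3·2·6}·(-1)^2·(-1)^3 = -1.
v=2: v_2(a)=-5, v_2(b)=-11; units ≡ 7, 1 (mod 8); ε·ε+αω+βω = 1·0+-5·0+-11·0 ≡ 0  ⇒  (a,b)_2 = +1.
|Ram(-3458, 18354)| = 2, even; anisotropic at {13, 23}.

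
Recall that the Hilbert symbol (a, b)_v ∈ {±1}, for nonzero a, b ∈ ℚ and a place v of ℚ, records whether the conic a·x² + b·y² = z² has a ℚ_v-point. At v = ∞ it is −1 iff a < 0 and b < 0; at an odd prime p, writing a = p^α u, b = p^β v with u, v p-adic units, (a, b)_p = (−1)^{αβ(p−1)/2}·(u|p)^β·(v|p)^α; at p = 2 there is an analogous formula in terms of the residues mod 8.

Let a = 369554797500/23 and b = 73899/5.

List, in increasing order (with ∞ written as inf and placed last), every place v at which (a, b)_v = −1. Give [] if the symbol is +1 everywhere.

[5, 7, 17, 23, 31, 37]

Mod squares: a ≡ 9418017, b ≡ 41055. Check v ∈ {∞, 2, 3, 5, 7, 17, 19, 23, 31, 37}.
v=23: a=23^-1·(≡7), b=23^1·(≡17) mod 23; (7|23)=-1, (17|23)=-1; (−1)^{-1·1·11}·(-1)^1·(-1)^-1 = -1.
v=∞: 9418017 > 0 and 41055 > 0  ⇒  (a,b)_∞ = +1.
v=31: a=31^1·(≡5), b=31^0·(≡30) mod 31; (5|31)=+1, (30|31)=-1; (−1)^{1·0·15}·(+1)^0·(-1)^1 = -1.
v=3: a=3^1·(≡1), b=3^3·(≡2) mod 3; (1|3)=+1, (2|3)=-1; (−1)^{1·3·1}·(+1)^3·(-1)^1 = +1.
v=2: v_2(a)=2, v_2(b)=0; units ≡ 1, 7 (mod 8); ε·ε+αω+βω = 0·1+2·0+0·0 ≡ 0  ⇒  (a,b)_2 = +1.
v=7: a=7^1·(≡3), b=7^1·(≡3) mod 7; (3|7)=-1, (3|7)=-1; (−1)^{1·1·3}·(-1)^1·(-1)^1 = -1.
v=5: a=5^4·(≡2), b=5^-1·(≡4) mod 5; (2|5)=-1, (4|5)=+1; (−1)^{4·-1·2}·(-1)^-1·(+1)^4 = -1.
v=19: a=19^2·(≡18), b=19^0·(≡13) mod 19; (18|19)=-1, (13|19)=-1; (−1)^{2·0·9}·(-1)^0·(-1)^2 = +1.
v=37: a=37^1·(≡17), b=37^0·(≡2) mod 37; (17|37)=-1, (2|37)=-1; (−1)^{1·0·18}·(-1)^0·(-1)^1 = -1.
v=17: a=17^1·(≡10), b=17^1·(≡16) mod 17; (10|17)=-1, (16|17)=+1; (−1)^{1·1·8}·(-1)^1·(+1)^1 = -1.
(9418017, 41055 / ℚ) ramifies at {5, 7, 17, 23, 31, 37}: a division algebra.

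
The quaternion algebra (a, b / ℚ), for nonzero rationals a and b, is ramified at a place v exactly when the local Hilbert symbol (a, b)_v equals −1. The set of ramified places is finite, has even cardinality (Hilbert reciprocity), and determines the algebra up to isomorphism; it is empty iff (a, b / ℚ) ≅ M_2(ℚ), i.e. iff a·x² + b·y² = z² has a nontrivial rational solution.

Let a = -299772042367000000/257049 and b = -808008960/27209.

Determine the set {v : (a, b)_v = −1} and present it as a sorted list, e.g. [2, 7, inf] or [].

[3, 5, 47, inf]

Mod squares: a ≡ -7, b ≡ -4199685. Check v ∈ {∞, 2, 3, 5, 7, 11, 13, 17, 23, 37, 47}.
v=17: a=17^2·(≡10), b=17^0·(≡6) mod 17; (10|17)=-1, (6|17)=-1; (−1)^{2·0·8}·(-1)^0·(-1)^2 = +1.
v=37: a=37^2·(≡34), b=37^1·(≡36) mod 37; (34|37)=+1, (36|37)=+1; (−1)^{2·1·18}·(+1)^1·(+1)^2 = +1.
v=∞: -7 < 0 and -4199685 < 0  ⇒  (a,b)_∞ = -1.
v=13: a=13^-4·(≡11), b=13^-2·(≡12) mod 13; (11|13)=-1, (12|13)=+1; (−1)^{-4·-2·6}·(-1)^-2·(+1)^-4 = +1.
v=2: v_2(a)=6, v_2(b)=8; units ≡ 1, 3 (mod 8); ε·ε+αω+βω = 0·1+6·1+8·0 ≡ 0  ⇒  (a,b)_2 = +1.
v=23: a=23^0·(≡9), b=23^-1·(≡13) mod 23; (9|23)=+1, (13|23)=+1; (−1)^{0·-1·11}·(+1)^-1·(+1)^0 = +1.
v=47: a=47^2·(≡29), b=47^1·(≡5) mod 47; (29|47)=-1, (5|47)=-1; (−1)^{2·1·23}·(-1)^1·(-1)^2 = -1.
v=3: a=3^-2·(≡2), b=3^1·(≡1) mod 3; (2|3)=-1, (1|3)=+1; (−1)^{-2·1·1}·(-1)^1·(+1)^-2 = -1.
v=11: a=11^0·(≡5), b=11^2·(≡9) mod 11; (5|11)=+1, (9|11)=+1; (−1)^{0·2·5}·(+1)^2·(+1)^0 = +1.
v=5: a=5^6·(≡3), b=5^1·(≡2) mod 5; (3|5)=-1, (2|5)=-1; (−1)^{6·1·2}·(-1)^1·(-1)^6 = -1.
v=7: a=7^3·(≡5), b=7^-1·(≡2) mod 7; (5|7)=-1, (2|7)=+1; (−1)^{3·-1·3}·(-1)^-1·(+1)^3 = +1.
(-7, -4199685 / ℚ) ramifies at {3, 5, 47, ∞}: a division algebra.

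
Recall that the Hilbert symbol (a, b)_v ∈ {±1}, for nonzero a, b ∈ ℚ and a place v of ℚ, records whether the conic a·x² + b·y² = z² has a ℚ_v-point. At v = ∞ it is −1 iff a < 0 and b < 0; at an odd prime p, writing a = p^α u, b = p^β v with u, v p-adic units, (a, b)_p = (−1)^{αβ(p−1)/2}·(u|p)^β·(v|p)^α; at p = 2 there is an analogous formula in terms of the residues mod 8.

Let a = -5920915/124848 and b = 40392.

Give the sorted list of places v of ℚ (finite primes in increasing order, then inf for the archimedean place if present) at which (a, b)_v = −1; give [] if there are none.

[3, 5, 11, 17]

Mod squares: a ≡ -2145, b ≡ 1122. Check v ∈ {∞, 2, 3, 5, 7, 11, 13, 17}.
v=∞: -2145 < 0 and 1122 > 0  ⇒  (a,b)_∞ = +1.
v=5: a=5^1·(≡4), b=5^0·(≡2) mod 5; (4|5)=+1, (2|5)=-1; (−1)^{1·0·2}·(+1)^0·(-1)^1 = -1.
v=13: a=13^3·(≡1), b=13^0·(≡1) mod 13; (1|13)=+1, (1|13)=+1; (−1)^{3·0·6}·(+1)^0·(+1)^3 = +1.
v=3: a=3^-3·(≡2), b=3^3·(≡2) mod 3; (2|3)=-1, (2|3)=-1; (−1)^{-3·3·1}·(-1)^3·(-1)^-3 = -1.
v=2: v_2(a)=-4, v_2(b)=3; units ≡ 7, 1 (mod 8); ε·ε+αω+βω = 1·0+-4·0+3·0 ≡ 0  ⇒  (a,b)_2 = +1.
v=7: a=7^2·(≡2), b=7^0·(≡2) mod 7; (2|7)=+1, (2|7)=+1; (−1)^{2·0·3}·(+1)^0·(+1)^2 = +1.
v=17: a=17^-2·(≡7), b=17^1·(≡13) mod 17; (7|17)=-1, (13|17)=+1; (−1)^{-2·1·8}·(-1)^1·(+1)^-2 = -1.
v=11: a=11^1·(≡1), b=11^1·(≡9) mod 11; (1|11)=+1, (9|11)=+1; (−1)^{1·1·5}·(+1)^1·(+1)^1 = -1.
|Ram(-2145, 1122)| = 4, even; anisotropic at {3, 5, 11, 17}.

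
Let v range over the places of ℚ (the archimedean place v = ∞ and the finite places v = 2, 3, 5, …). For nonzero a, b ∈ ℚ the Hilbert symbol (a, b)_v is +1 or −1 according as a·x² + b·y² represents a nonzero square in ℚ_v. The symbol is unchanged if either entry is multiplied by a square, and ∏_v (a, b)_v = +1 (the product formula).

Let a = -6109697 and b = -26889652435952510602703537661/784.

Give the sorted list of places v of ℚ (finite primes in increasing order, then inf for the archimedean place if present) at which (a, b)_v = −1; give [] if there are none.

[2, 19, 41, inf]

(a, b) ≡ (-6109697, -48322149) mod (ℚ^×)²; places V = {2, 3, 7, 11, 13, 19, 23, 29, 31, 41, ∞}.
(a,b)_2: α=0, β=-4; u≡7, v≡3 (mod 8); ε(u)ε(v)=1·1, αω(v)=0·1, βω(u)=-4·0; sum ≡ 1  ⇒  -1.
(a,b)_∞: sgn(-6109697)=−, sgn(-48322149)=−, so -1.
(a,b)_31: α=1, u≡11; β=3, v≡20 (mod 31); (11|31)=-1, (20|31)=+1; sign (−1)^1·-1^3·+1^1 = +1.
(a,b)_11: α=1, u≡7; β=4, v≡3 (mod 11); (7|11)=-1, (3|11)=+1; sign (−1)^0·-1^4·+1^1 = +1.
(a,b)_29: α=0, u≡23; β=1, v≡25 (mod 29); (23|29)=+1, (25|29)=+1; sign (−1)^0·+1^1·+1^0 = +1.
(a,b)_7: α=0, u≡1; β=-2, v≡6 (mod 7); (1|7)=+1, (6|7)=-1; sign (−1)^0·+1^-2·-1^0 = +1.
(a,b)_19: α=1, u≡12; β=3, v≡12 (mod 19); (12|19)=-1, (12|19)=-1; sign (−1)^1·-1^3·-1^1 = -1.
(a,b)_23: α=1, u≡11; β=3, v≡3 (mod 23); (11|23)=-1, (3|23)=+1; sign (−1)^1·-1^3·+1^1 = +1.
(a,b)_3: α=0, u≡1; β=7, v≡1 (mod 3); (1|3)=+1, (1|3)=+1; sign (−1)^0·+1^7·+1^0 = +1.
(a,b)_13: α=0, u≡4; β=2, v≡11 (mod 13); (4|13)=+1, (11|13)=-1; sign (−1)^0·+1^2·-1^0 = +1.
(a,b)_41: α=1, u≡18; β=3, v≡11 (mod 41); (18|41)=+1, (11|41)=-1; sign (−1)^0·+1^3·-1^1 = -1.
|Ram(-6109697, -48322149)| = 4, even; anisotropic at {2, 19, 41, ∞}.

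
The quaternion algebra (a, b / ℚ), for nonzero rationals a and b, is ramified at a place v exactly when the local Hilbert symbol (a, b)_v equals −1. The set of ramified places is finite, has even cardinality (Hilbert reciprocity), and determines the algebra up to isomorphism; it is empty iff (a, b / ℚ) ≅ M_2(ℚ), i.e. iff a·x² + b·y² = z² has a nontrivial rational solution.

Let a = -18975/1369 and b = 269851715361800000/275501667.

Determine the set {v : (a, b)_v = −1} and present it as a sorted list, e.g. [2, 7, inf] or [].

[3, 17]

Mod squares: a ≡ -759, b ≡ 1870935. Check v ∈ {∞, 2, 3, 5, 7, 11, 13, 17, 23, 29, 37}.
v=37: a=37^-2·(≡6), b=37^-4·(≡1) mod 37; (6|37)=-1, (1|37)=+1; (−1)^{-2·-4·18}·(-1)^-4·(+1)^-2 = +1.
v=11: a=11^1·(≡7), b=11^3·(≡5) mod 11; (7|11)=-1, (5|11)=+1; (−1)^{1·3·5}·(-1)^3·(+1)^1 = +1.
v=3: a=3^1·(≡2), b=3^-1·(≡2) mod 3; (2|3)=-1, (2|3)=-1; (−1)^{1·-1·1}·(-1)^-1·(-1)^1 = -1.
v=2: v_2(a)=0, v_2(b)=6; units ≡ 1, 7 (mod 8); ε·ε+αω+βω = 0·1+0·0+6·0 ≡ 0  ⇒  (a,b)_2 = +1.
v=17: a=17^0·(≡11), b=17^1·(≡14) mod 17; (11|17)=-1, (14|17)=-1; (−1)^{0·1·8}·(-1)^1·(-1)^0 = -1.
v=13: a=13^0·(≡11), b=13^2·(≡12) mod 13; (11|13)=-1, (12|13)=+1; (−1)^{0·2·6}·(-1)^2·(+1)^0 = +1.
v=7: a=7^0·(≡4), b=7^-2·(≡5) mod 7; (4|7)=+1, (5|7)=-1; (−1)^{0·-2·3}·(+1)^-2·(-1)^0 = +1.
v=29: a=29^0·(≡13), b=29^1·(≡27) mod 29; (13|29)=+1, (27|29)=-1; (−1)^{0·1·14}·(+1)^1·(-1)^0 = +1.
v=23: a=23^1·(≡6), b=23^3·(≡10) mod 23; (6|23)=+1, (10|23)=-1; (−1)^{1·3·11}·(+1)^3·(-1)^1 = +1.
v=∞: -759 < 0 and 1870935 > 0  ⇒  (a,b)_∞ = +1.
v=5: a=5^2·(≡4), b=5^5·(≡3) mod 5; (4|5)=+1, (3|5)=-1; (−1)^{2·5·2}·(+1)^5·(-1)^2 = +1.
Ram(-759, 1870935) = {3, 17}; no ℚ_3-point on the conic.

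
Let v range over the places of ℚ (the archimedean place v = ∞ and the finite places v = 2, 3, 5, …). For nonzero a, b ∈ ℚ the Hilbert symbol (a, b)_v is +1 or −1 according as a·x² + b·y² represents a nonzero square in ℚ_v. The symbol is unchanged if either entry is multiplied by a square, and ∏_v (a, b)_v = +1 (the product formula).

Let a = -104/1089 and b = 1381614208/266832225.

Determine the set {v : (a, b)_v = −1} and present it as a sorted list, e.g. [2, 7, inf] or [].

[]

(a, b) ≡ (-26, 442) mod (ℚ^×)²; places V = {2, 3, 5, 11, 13, 17, ∞}.
(a,b)_13: α=1, u≡7; β=3, v≡8 (mod 13); (7|13)=-1, (8|13)=-1; sign (−1)^0·-1^3·-1^1 = +1.
(a,b)_3: α=-2, u≡1; β=-6, v≡1 (mod 3); (1|3)=+1, (1|3)=+1; sign (−1)^0·+1^-6·+1^-2 = +1.
(a,b)_2: α=3, β=7; u≡3, v≡5 (mod 8); ε(u)ε(v)=1·0, αω(v)=3·1, βω(u)=7·1; sum ≡ 0  ⇒  +1.
(a,b)_11: α=-2, u≡8; β=-4, v≡2 (mod 11); (8|11)=-1, (2|11)=-1; sign (−1)^0·-1^-4·-1^-2 = +1.
(a,b)_5: α=0, u≡4; β=-2, v≡2 (mod 5); (4|5)=+1, (2|5)=-1; sign (−1)^0·+1^-2·-1^0 = +1.
(a,b)_17: α=0, u≡15; β=3, v≡9 (mod 17); (15|17)=+1, (9|17)=+1; sign (−1)^0·+1^3·+1^0 = +1.
(a,b)_∞: sgn(-26)=−, sgn(442)=+, so +1.
Ram(a, b) = ∅: the form -26·x² + 442·y² − z² is isotropic over every ℚ_v, so by Hasse–Minkowski it is isotropic over ℚ.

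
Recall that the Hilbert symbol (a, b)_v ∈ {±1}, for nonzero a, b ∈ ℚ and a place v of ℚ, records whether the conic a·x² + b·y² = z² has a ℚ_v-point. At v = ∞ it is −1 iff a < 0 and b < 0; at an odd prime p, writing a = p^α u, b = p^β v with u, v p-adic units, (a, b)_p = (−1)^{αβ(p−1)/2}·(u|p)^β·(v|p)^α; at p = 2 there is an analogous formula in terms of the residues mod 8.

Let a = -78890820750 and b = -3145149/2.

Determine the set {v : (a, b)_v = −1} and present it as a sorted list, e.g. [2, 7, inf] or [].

[2, 3, 5, inf]

Mod squares: a ≡ -430, b ≡ -42. Check v ∈ {∞, 2, 3, 5, 7, 43}.
v=43: a=43^3·(≡18), b=43^2·(≡31) mod 43; (18|43)=-1, (31|43)=+1; (−1)^{3·2·21}·(-1)^2·(+1)^3 = +1.
v=3: a=3^4·(≡2), b=3^5·(≡1) mod 3; (2|3)=-1, (1|3)=+1; (−1)^{4·5·1}·(-1)^5·(+1)^4 = -1.
v=7: a=7^2·(≡1), b=7^1·(≡1) mod 7; (1|7)=+1, (1|7)=+1; (−1)^{2·1·3}·(+1)^1·(+1)^2 = +1.
v=5: a=5^3·(≡4), b=5^0·(≡3) mod 5; (4|5)=+1, (3|5)=-1; (−1)^{3·0·2}·(+1)^0·(-1)^3 = -1.
v=∞: -430 < 0 and -42 < 0  ⇒  (a,b)_∞ = -1.
v=2: v_2(a)=1, v_2(b)=-1; units ≡ 1, 3 (mod 8); ε·ε+αω+βω = 0·1+1·1+-1·0 ≡ 1  ⇒  (a,b)_2 = -1.
Ram(-430, -42) = {2, 3, 5, ∞}; no ℚ_2-point on the conic.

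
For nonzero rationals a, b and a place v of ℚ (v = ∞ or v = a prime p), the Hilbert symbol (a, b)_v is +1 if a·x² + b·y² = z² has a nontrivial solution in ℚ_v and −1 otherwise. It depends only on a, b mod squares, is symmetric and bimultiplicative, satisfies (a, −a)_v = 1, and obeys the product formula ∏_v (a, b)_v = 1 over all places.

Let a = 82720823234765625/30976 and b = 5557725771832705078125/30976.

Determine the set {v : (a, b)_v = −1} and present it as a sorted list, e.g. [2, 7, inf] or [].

(a, b) ≡ (1729, 94829) mod (ℚ^×)²; places V = {2, 3, 5, 7, 11, 13, 17, 19, 23, 31, ∞}.
(a,b)_5: α=8, u≡1; β=10, v≡4 (mod 5); (1|5)=+1, (4|5)=+1; sign (−1)^0·+1^10·+1^8 = +1.
(a,b)_31: α=2, u≡17; β=3, v≡21 (mod 31); (17|31)=-1, (21|31)=-1; sign (−1)^0·-1^3·-1^2 = -1.
(a,b)_19: α=1, u≡12; β=1, v≡10 (mod 19); (12|19)=-1, (10|19)=-1; sign (−1)^1·-1^1·-1^1 = -1.
(a,b)_13: α=1, u≡10; β=0, v≡5 (mod 13); (10|13)=+1, (5|13)=-1; sign (−1)^0·+1^0·-1^1 = -1.
(a,b)_2: α=-8, β=-8; u≡1, v≡5 (mod 8); ε(u)ε(v)=0·0, αω(v)=-8·1, βω(u)=-8·0; sum ≡ 0  ⇒  +1.
(a,b)_7: α=3, u≡1; β=5, v≡4 (mod 7); (1|7)=+1, (4|7)=+1; sign (−1)^1·+1^5·+1^3 = -1.
(a,b)_3: α=2, u≡1; β=2, v≡2 (mod 3); (1|3)=+1, (2|3)=-1; sign (−1)^0·+1^2·-1^2 = +1.
(a,b)_∞: sgn(1729)=+, sgn(94829)=+, so +1.
(a,b)_11: α=-2, u≡10; β=-2, v≡4 (mod 11); (10|11)=-1, (4|11)=+1; sign (−1)^0·-1^-2·+1^-2 = +1.
(a,b)_23: α=0, u≡16; β=1, v≡6 (mod 23); (16|23)=+1, (6|23)=+1; sign (−1)^0·+1^1·+1^0 = +1.
(a,b)_17: α=2, u≡3; β=2, v≡5 (mod 17); (3|17)=-1, (5|17)=-1; sign (−1)^0·-1^2·-1^2 = +1.
|Ram(1729, 94829)| = 4, even; anisotropic at {7, 13, 19, 31}.

[7, 13, 19, 31]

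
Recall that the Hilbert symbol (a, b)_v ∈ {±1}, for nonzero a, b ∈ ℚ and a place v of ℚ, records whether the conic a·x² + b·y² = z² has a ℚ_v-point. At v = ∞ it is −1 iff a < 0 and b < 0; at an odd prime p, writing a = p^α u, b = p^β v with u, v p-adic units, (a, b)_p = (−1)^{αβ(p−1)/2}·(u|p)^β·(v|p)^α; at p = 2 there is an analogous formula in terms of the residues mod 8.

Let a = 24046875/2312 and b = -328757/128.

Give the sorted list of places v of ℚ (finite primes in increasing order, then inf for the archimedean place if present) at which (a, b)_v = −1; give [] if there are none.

[2, 19]

Mod squares: a ≡ 38, b ≡ -5434. Check v ∈ {∞, 2, 3, 5, 11, 13, 17, 19}.
v=17: a=17^-2·(≡15), b=17^0·(≡12) mod 17; (15|17)=+1, (12|17)=-1; (−1)^{-2·0·8}·(+1)^0·(-1)^-2 = +1.
v=3: a=3^4·(≡2), b=3^0·(≡2) mod 3; (2|3)=-1, (2|3)=-1; (−1)^{4·0·1}·(-1)^0·(-1)^4 = +1.
v=∞: 38 > 0 and -5434 < 0  ⇒  (a,b)_∞ = +1.
v=5: a=5^6·(≡2), b=5^0·(≡1) mod 5; (2|5)=-1, (1|5)=+1; (−1)^{6·0·2}·(-1)^0·(+1)^6 = +1.
v=2: v_2(a)=-3, v_2(b)=-7; units ≡ 3, 3 (mod 8); ε·ε+αω+βω = 1·1+-3·1+-7·1 ≡ 1  ⇒  (a,b)_2 = -1.
v=11: a=11^0·(≡3), b=11^3·(≡4) mod 11; (3|11)=+1, (4|11)=+1; (−1)^{0·3·5}·(+1)^3·(+1)^0 = +1.
v=19: a=19^1·(≡10), b=19^1·(≡14) mod 19; (10|19)=-1, (14|19)=-1; (−1)^{1·1·9}·(-1)^1·(-1)^1 = -1.
v=13: a=13^0·(≡9), b=13^1·(≡2) mod 13; (9|13)=+1, (2|13)=-1; (−1)^{0·1·6}·(+1)^1·(-1)^0 = +1.
(38, -5434 / ℚ) ramifies at {2, 19}: a division algebra.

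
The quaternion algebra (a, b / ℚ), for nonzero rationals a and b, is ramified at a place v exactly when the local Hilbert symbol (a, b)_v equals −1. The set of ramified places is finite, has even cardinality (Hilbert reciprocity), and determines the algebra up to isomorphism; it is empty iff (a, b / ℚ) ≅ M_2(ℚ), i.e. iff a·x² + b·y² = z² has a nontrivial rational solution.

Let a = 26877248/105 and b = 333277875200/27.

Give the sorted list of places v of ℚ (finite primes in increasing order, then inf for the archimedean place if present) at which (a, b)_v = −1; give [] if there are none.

(a, b) ≡ (45885, 40641) mod (ℚ^×)²; places V = {2, 3, 5, 7, 19, 23, 31, ∞}.
(a,b)_2: α=6, β=10; u≡5, v≡1 (mod 8); ε(u)ε(v)=0·0, αω(v)=6·0, βω(u)=10·1; sum ≡ 0  ⇒  +1.
(a,b)_3: α=-1, u≡1; β=-3, v≡2 (mod 3); (1|3)=+1, (2|3)=-1; sign (−1)^1·+1^-3·-1^-1 = +1.
(a,b)_∞: sgn(45885)=+, sgn(40641)=+, so +1.
(a,b)_7: α=-1, u≡6; β=0, v≡3 (mod 7); (6|7)=-1, (3|7)=-1; sign (−1)^0·-1^0·-1^-1 = -1.
(a,b)_19: α=1, u≡8; β=1, v≡6 (mod 19); (8|19)=-1, (6|19)=+1; sign (−1)^1·-1^1·+1^1 = +1.
(a,b)_5: α=-1, u≡3; β=2, v≡4 (mod 5); (3|5)=-1, (4|5)=+1; sign (−1)^0·-1^2·+1^-1 = +1.
(a,b)_23: α=1, u≡10; β=1, v≡17 (mod 23); (10|23)=-1, (17|23)=-1; sign (−1)^1·-1^1·-1^1 = -1.
(a,b)_31: α=2, u≡16; β=3, v≡20 (mod 31); (16|31)=+1, (20|31)=+1; sign (−1)^0·+1^3·+1^2 = +1.
|Ram(45885, 40641)| = 2, even; anisotropic at {7, 23}.

[7, 23]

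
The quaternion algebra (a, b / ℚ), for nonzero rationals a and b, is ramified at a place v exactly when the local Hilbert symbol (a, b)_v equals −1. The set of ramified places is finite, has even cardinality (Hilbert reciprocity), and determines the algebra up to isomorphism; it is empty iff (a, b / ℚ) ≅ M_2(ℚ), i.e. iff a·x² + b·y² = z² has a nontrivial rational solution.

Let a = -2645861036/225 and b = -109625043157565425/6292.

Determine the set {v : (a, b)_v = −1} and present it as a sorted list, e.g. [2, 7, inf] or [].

[7, 13, 19, inf]

(a, b) ≡ (-13499291, -1606415629) mod (ℚ^×)²; places V = {2, 3, 5, 7, 11, 13, 17, 19, 23, 31, 37, 41, 43, ∞}.
(a,b)_31: α=1, u≡26; β=1, v≡9 (mod 31); (26|31)=-1, (9|31)=+1; sign (−1)^1·-1^1·+1^1 = +1.
(a,b)_23: α=0, u≡20; β=2, v≡22 (mod 23); (20|23)=-1, (22|23)=-1; sign (−1)^0·-1^2·-1^0 = +1.
(a,b)_7: α=2, u≡3; β=3, v≡4 (mod 7); (3|7)=-1, (4|7)=+1; sign (−1)^0·-1^3·+1^2 = -1.
(a,b)_43: α=1, u≡23; β=1, v≡28 (mod 43); (23|43)=+1, (28|43)=-1; sign (−1)^1·+1^1·-1^1 = +1.
(a,b)_17: α=0, u≡15; β=1, v≡14 (mod 17); (15|17)=+1, (14|17)=-1; sign (−1)^0·+1^1·-1^0 = +1.
(a,b)_5: α=-2, u≡1; β=2, v≡4 (mod 5); (1|5)=+1, (4|5)=+1; sign (−1)^0·+1^2·+1^-2 = +1.
(a,b)_∞: sgn(-13499291)=−, sgn(-1606415629)=−, so -1.
(a,b)_41: α=1, u≡32; β=1, v≡25 (mod 41); (32|41)=+1, (25|41)=+1; sign (−1)^0·+1^1·+1^1 = +1.
(a,b)_37: α=0, u≡28; β=2, v≡18 (mod 37); (28|37)=+1, (18|37)=-1; sign (−1)^0·+1^2·-1^0 = +1.
(a,b)_2: α=2, β=-2; u≡5, v≡3 (mod 8); ε(u)ε(v)=0·1, αω(v)=2·1, βω(u)=-2·1; sum ≡ 0  ⇒  +1.
(a,b)_19: α=1, u≡6; β=1, v≡6 (mod 19); (6|19)=+1, (6|19)=+1; sign (−1)^1·+1^1·+1^1 = -1.
(a,b)_13: α=1, u≡5; β=-1, v≡10 (mod 13); (5|13)=-1, (10|13)=+1; sign (−1)^0·-1^-1·+1^1 = -1.
(a,b)_3: α=-2, u≡1; β=0, v≡2 (mod 3); (1|3)=+1, (2|3)=-1; sign (−1)^0·+1^0·-1^-2 = +1.
(a,b)_11: α=0, u≡10; β=-2, v≡2 (mod 11); (10|11)=-1, (2|11)=-1; sign (−1)^0·-1^-2·-1^0 = +1.
Ram(-13499291, -1606415629) = {7, 13, 19, ∞}; no ℚ_7-point on the conic.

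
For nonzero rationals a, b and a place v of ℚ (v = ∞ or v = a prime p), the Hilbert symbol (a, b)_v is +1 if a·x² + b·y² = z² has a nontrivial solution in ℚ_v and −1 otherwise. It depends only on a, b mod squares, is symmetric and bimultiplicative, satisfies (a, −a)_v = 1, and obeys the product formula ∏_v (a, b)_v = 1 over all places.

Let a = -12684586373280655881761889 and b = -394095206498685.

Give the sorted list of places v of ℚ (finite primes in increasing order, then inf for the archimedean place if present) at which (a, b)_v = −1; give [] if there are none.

[2, 19, 23, inf]

(a, b) ≡ (-1175921, -285) mod (ℚ^×)²; places V = {2, 3, 5, 7, 19, 23, 29, 41, 43, ∞}.
(a,b)_7: α=4, u≡1; β=0, v≡1 (mod 7); (1|7)=+1, (1|7)=+1; sign (−1)^0·+1^0·+1^4 = +1.
(a,b)_3: α=2, u≡1; β=1, v≡1 (mod 3); (1|3)=+1, (1|3)=+1; sign (−1)^0·+1^1·+1^2 = +1.
(a,b)_23: α=3, u≡18; β=2, v≡10 (mod 23); (18|23)=+1, (10|23)=-1; sign (−1)^0·+1^2·-1^3 = -1.
(a,b)_43: α=3, u≡4; β=2, v≡16 (mod 43); (4|43)=+1, (16|43)=+1; sign (−1)^0·+1^2·+1^3 = +1.
(a,b)_2: α=0, β=0; u≡7, v≡3 (mod 8); ε(u)ε(v)=1·1, αω(v)=0·1, βω(u)=0·0; sum ≡ 1  ⇒  -1.
(a,b)_5: α=0, u≡1; β=1, v≡3 (mod 5); (1|5)=+1, (3|5)=-1; sign (−1)^0·+1^1·-1^0 = +1.
(a,b)_29: α=3, u≡28; β=2, v≡13 (mod 29); (28|29)=+1, (13|29)=+1; sign (−1)^0·+1^2·+1^3 = +1.
(a,b)_∞: sgn(-1175921)=−, sgn(-285)=−, so -1.
(a,b)_41: α=3, u≡13; β=2, v≡25 (mod 41); (13|41)=-1, (25|41)=+1; sign (−1)^0·-1^2·+1^3 = +1.
(a,b)_19: α=2, u≡13; β=1, v≡9 (mod 19); (13|19)=-1, (9|19)=+1; sign (−1)^0·-1^1·+1^2 = -1.
Ram(-1175921, -285) = {2, 19, 23, ∞}; no ℚ_2-point on the conic.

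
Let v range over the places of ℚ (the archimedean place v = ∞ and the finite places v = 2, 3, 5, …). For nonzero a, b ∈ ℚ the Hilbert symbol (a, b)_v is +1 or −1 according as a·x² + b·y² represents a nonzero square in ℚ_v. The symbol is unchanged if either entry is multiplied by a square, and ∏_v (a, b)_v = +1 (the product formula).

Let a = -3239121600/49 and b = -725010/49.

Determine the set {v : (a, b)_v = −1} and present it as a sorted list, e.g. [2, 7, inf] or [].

[2, 11, 13, inf]

(a, b) ≡ (-11, -4290) mod (ℚ^×)²; places V = {2, 3, 5, 7, 11, 13, ∞}.
(a,b)_5: α=2, u≡4; β=1, v≡2 (mod 5); (4|5)=+1, (2|5)=-1; sign (−1)^0·+1^1·-1^2 = +1.
(a,b)_3: α=2, u≡1; β=1, v≡1 (mod 3); (1|3)=+1, (1|3)=+1; sign (−1)^0·+1^1·+1^2 = +1.
(a,b)_2: α=6, β=1; u≡5, v≡7 (mod 8); ε(u)ε(v)=0·1, αω(v)=6·0, βω(u)=1·1; sum ≡ 1  ⇒  -1.
(a,b)_11: α=3, u≡8; β=1, v≡7 (mod 11); (8|11)=-1, (7|11)=-1; sign (−1)^1·-1^1·-1^3 = -1.
(a,b)_13: α=2, u≡2; β=3, v≡6 (mod 13); (2|13)=-1, (6|13)=-1; sign (−1)^0·-1^3·-1^2 = -1.
(a,b)_7: α=-2, u≡6; β=-2, v≡1 (mod 7); (6|7)=-1, (1|7)=+1; sign (−1)^0·-1^-2·+1^-2 = +1.
(a,b)_∞: sgn(-11)=−, sgn(-4290)=−, so -1.
|Ram(-11, -4290)| = 4, even; anisotropic at {2, 11, 13, ∞}.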